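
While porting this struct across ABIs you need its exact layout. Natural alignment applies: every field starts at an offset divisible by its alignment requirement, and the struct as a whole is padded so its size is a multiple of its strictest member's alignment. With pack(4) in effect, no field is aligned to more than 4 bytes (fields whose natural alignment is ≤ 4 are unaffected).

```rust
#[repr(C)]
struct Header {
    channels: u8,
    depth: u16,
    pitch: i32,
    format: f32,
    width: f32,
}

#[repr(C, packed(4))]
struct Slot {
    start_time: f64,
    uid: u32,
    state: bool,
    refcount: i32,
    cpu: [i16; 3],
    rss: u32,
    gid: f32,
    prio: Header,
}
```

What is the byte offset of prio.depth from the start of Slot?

Header: channels at 0 (size 1, align 1) → ends 1; pad 1 to align 2 for depth; depth at 2 (size 2, align 2) → ends 4; pitch at 4 (size 4, align 4) → ends 8; format at 8 (size 4, align 4) → ends 12; width at 12 (size 4, align 4) → ends 16; total 16 bytes, alignment 4
start_time at 0 (size 8, align 4) → ends 8
uid at 8 (size 4, align 4) → ends 12
state at 12 (size 1, align 1) → ends 13
pad 3 to align 4 for refcount
refcount at 16 (size 4, align 4) → ends 20
cpu at 20 (size 6, align 2) → ends 26
pad 2 to align 4 for rss
rss at 28 (size 4, align 4) → ends 32
gid at 32 (size 4, align 4) → ends 36
prio at 36 (size 16, align 4) → ends 52
within Header: depth at 2
36 + 2 = 38

38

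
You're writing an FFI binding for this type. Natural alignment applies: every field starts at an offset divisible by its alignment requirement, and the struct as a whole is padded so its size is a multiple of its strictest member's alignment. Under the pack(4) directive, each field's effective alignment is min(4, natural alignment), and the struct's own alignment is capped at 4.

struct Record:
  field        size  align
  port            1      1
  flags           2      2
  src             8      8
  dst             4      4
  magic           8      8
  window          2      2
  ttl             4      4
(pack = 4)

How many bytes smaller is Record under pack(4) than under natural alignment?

8

natural layout:
  0..1  port  (1B, 1-aligned)
  1..2  -- padding (1B)
  2..4  flags  (2B, 2-aligned)
  4..8  -- padding (4B)
  8..16  src  (8B, 8-aligned)
  16..20  dst  (4B, 4-aligned)
  20..24  -- padding (4B)
  24..32  magic  (8B, 8-aligned)
  32..34  window  (2B, 2-aligned)
  34..36  -- padding (2B)
  36..40  ttl  (4B, 4-aligned)
  sizeof = 40, alignof = 8
packed(4) layout:
  0..1  port  (1B, 1-aligned)
  1..2  -- padding (1B)
  2..4  flags  (2B, 2-aligned)
  4..12  src  (8B, 4-aligned)
  12..16  dst  (4B, 4-aligned)
  16..24  magic  (8B, 4-aligned)
  24..26  window  (2B, 2-aligned)
  26..28  -- padding (2B)
  28..32  ttl  (4B, 4-aligned)
  sizeof = 32, alignof = 4
40 − 32 = 8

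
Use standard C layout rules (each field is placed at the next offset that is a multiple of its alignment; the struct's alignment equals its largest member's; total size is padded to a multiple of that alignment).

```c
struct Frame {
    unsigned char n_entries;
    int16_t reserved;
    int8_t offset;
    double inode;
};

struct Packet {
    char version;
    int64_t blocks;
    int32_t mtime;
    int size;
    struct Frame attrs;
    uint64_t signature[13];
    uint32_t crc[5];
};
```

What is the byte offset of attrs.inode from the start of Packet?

32

Frame: 0..1  n_entries  (1B, 1-aligned); 1..2  -- padding (1B); 2..4  reserved  (2B, 2-aligned); 4..5  offset  (1B, 1-aligned); 5..8  -- padding (3B); 8..16  inode  (8B, 8-aligned); sizeof = 16, alignof = 8
0..1  version  (1B, 1-aligned)
1..8  -- padding (7B)
8..16  blocks  (8B, 8-aligned)
16..20  mtime  (4B, 4-aligned)
20..24  size  (4B, 4-aligned)
24..40  attrs  (16B, 8-aligned)
within Frame: inode at 8
24 + 8 = 32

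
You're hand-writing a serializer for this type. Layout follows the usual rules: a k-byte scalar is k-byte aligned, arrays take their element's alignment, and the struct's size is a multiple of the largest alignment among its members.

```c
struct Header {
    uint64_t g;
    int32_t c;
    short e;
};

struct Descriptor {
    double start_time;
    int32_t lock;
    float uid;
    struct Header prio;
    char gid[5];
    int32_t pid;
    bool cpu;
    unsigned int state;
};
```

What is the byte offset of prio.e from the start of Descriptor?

Header: 0..8  g  (8B, 8-aligned); 8..12  c  (4B, 4-aligned); 12..14  e  (2B, 2-aligned); 14..16  -- tail padding (2B); sizeof = 16, alignof = 8
0..8  start_time  (8B, 8-aligned)
8..12  lock  (4B, 4-aligned)
12..16  uid  (4B, 4-aligned)
16..32  prio  (16B, 8-aligned)
within Header: e at 12
16 + 12 = 28

28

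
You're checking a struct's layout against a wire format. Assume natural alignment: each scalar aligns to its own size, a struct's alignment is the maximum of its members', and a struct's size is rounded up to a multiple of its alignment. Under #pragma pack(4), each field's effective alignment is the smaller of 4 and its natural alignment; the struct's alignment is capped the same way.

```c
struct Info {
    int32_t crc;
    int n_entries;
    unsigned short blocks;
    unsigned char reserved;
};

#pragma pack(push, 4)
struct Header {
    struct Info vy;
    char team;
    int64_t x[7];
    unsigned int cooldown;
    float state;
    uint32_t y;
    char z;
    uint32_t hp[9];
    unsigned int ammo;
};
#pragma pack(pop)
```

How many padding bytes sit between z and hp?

3

Info: 0..4  crc  (4B, 4-aligned); 4..8  n_entries  (4B, 4-aligned); 8..10  blocks  (2B, 2-aligned); 10..11  reserved  (1B, 1-aligned); 11..12  -- tail padding (1B); sizeof = 12, alignof = 4
0..12  vy  (12B, 4-aligned)
12..13  team  (1B, 1-aligned)
13..16  -- padding (3B)
16..72  x  (56B, 4-aligned)
72..76  cooldown  (4B, 4-aligned)
76..80  state  (4B, 4-aligned)
80..84  y  (4B, 4-aligned)
84..85  z  (1B, 1-aligned)
85..88  -- padding (3B)
88..124  hp  (36B, 4-aligned)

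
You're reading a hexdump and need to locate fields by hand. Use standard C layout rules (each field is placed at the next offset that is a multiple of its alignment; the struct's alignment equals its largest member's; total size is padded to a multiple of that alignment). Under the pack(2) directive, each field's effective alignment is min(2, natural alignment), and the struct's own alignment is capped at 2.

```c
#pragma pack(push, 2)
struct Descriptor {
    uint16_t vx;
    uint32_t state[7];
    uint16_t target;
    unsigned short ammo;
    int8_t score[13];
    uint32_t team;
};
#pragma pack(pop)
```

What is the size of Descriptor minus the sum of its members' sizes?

@0: vx [2B, align 2] → 2
@2: state [28B, align 2] → 30
@30: target [2B, align 2] → 32
@32: ammo [2B, align 2] → 34
@34: score [13B, align 1] → 47
+1 pad (align 2)
@48: team [4B, align 2] → 52
size 52, align 2
data bytes 51, size 52 → padding 1

1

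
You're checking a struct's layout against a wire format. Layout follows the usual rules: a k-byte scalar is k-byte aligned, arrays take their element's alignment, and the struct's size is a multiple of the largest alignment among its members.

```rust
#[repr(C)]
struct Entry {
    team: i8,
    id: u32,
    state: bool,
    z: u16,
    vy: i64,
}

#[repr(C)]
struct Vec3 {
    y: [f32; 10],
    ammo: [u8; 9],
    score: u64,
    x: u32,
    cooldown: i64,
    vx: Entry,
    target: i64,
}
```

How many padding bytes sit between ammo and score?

Entry: 0..1  team  (1B, 1-aligned); 1..4  -- padding (3B); 4..8  id  (4B, 4-aligned); 8..9  state  (1B, 1-aligned); 9..10  -- padding (1B); 10..12  z  (2B, 2-aligned); 12..16  -- padding (4B); 16..24  vy  (8B, 8-aligned); sizeof = 24, alignof = 8
0..40  y  (40B, 4-aligned)
40..49  ammo  (9B, 1-aligned)
49..56  -- padding (7B)
56..64  score  (8B, 8-aligned)

7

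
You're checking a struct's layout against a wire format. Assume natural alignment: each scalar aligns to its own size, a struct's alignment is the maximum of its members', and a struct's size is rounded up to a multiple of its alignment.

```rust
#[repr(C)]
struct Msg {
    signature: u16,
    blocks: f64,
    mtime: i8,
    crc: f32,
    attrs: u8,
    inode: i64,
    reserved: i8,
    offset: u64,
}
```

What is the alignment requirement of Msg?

8

member alignments: signature=2, blocks=8, mtime=1, crc=4, attrs=1, inode=8, reserved=1, offset=8
max = 8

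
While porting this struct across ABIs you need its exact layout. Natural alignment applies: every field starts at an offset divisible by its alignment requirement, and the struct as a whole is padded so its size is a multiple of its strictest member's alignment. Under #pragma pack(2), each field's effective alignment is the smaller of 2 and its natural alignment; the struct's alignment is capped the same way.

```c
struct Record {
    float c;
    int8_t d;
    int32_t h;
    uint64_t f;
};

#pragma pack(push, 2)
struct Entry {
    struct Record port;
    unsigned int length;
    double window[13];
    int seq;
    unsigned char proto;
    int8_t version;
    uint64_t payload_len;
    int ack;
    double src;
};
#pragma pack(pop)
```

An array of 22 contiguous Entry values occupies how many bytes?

3476

Record: 0..4  c  (4B, 4-aligned); 4..5  d  (1B, 1-aligned); 5..8  -- padding (3B); 8..12  h  (4B, 4-aligned); 12..16  -- padding (4B); 16..24  f  (8B, 8-aligned); sizeof = 24, alignof = 8
0..24  port  (24B, 2-aligned)
24..28  length  (4B, 2-aligned)
28..132  window  (104B, 2-aligned)
132..136  seq  (4B, 2-aligned)
136..137  proto  (1B, 1-aligned)
137..138  version  (1B, 1-aligned)
138..146  payload_len  (8B, 2-aligned)
146..150  ack  (4B, 2-aligned)
150..158  src  (8B, 2-aligned)
sizeof = 158, alignof = 2
array of 22: 22 × 158 = 3476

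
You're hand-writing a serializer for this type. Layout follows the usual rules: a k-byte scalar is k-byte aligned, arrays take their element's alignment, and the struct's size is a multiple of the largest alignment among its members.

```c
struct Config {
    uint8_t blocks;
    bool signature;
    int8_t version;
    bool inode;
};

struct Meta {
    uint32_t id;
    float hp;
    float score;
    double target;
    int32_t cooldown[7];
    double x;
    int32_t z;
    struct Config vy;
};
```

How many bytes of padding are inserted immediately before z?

0

Config: blocks at 0 (size 1, align 1) → ends 1; signature at 1 (size 1, align 1) → ends 2; version at 2 (size 1, align 1) → ends 3; inode at 3 (size 1, align 1) → ends 4; total 4 bytes, alignment 1
id at 0 (size 4, align 4) → ends 4
hp at 4 (size 4, align 4) → ends 8
score at 8 (size 4, align 4) → ends 12
pad 4 to align 8 for target
target at 16 (size 8, align 8) → ends 24
cooldown at 24 (size 28, align 4) → ends 52
pad 4 to align 8 for x
x at 56 (size 8, align 8) → ends 64
z at 64 (size 4, align 4) → ends 68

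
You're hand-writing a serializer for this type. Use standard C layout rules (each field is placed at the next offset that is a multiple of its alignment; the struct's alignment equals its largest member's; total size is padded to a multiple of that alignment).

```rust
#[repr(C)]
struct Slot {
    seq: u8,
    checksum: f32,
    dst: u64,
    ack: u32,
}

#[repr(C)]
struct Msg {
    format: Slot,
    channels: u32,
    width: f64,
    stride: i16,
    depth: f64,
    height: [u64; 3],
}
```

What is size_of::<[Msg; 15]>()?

Slot: @0: seq [1B, align 1] → 1; +3 pad (align 4); @4: checksum [4B, align 4] → 8; @8: dst [8B, align 8] → 16; @16: ack [4B, align 4] → 20; +4 tail pad (align 8); size 24, align 8
@0: format [24B, align 8] → 24
@24: channels [4B, align 4] → 28
+4 pad (align 8)
@32: width [8B, align 8] → 40
@40: stride [2B, align 2] → 42
+6 pad (align 8)
@48: depth [8B, align 8] → 56
@56: height [24B, align 8] → 80
size 80, align 8
array of 15: 15 × 80 = 1200

1200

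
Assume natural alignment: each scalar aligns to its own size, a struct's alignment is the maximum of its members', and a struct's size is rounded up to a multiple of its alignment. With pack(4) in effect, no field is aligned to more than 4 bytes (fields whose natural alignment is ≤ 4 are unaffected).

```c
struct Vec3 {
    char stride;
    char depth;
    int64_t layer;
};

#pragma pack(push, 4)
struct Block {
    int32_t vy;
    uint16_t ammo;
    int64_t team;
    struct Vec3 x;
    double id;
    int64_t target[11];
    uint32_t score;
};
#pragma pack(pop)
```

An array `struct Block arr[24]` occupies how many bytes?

Vec3: stride at 0 (size 1, align 1) → ends 1; depth at 1 (size 1, align 1) → ends 2; pad 6 to align 8 for layer; layer at 8 (size 8, align 8) → ends 16; total 16 bytes, alignment 8
vy at 0 (size 4, align 4) → ends 4
ammo at 4 (size 2, align 2) → ends 6
pad 2 to align 4 for team
team at 8 (size 8, align 4) → ends 16
x at 16 (size 16, align 4) → ends 32
id at 32 (size 8, align 4) → ends 40
target at 40 (size 88, align 4) → ends 128
score at 128 (size 4, align 4) → ends 132
total 132 bytes, alignment 4
array of 24: 24 × 132 = 3168

3168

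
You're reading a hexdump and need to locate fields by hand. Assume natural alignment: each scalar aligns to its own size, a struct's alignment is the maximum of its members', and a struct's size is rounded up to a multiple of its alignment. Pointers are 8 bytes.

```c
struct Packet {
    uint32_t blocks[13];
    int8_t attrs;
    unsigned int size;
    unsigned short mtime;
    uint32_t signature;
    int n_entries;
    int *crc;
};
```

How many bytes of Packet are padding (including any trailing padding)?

@0: blocks [52B, align 4] → 52
@52: attrs [1B, align 1] → 53
+3 pad (align 4)
@56: size [4B, align 4] → 60
@60: mtime [2B, align 2] → 62
+2 pad (align 4)
@64: signature [4B, align 4] → 68
@68: n_entries [4B, align 4] → 72
@72: crc [8B, align 8] → 80
size 80, align 8
data bytes 75, size 80 → padding 5

5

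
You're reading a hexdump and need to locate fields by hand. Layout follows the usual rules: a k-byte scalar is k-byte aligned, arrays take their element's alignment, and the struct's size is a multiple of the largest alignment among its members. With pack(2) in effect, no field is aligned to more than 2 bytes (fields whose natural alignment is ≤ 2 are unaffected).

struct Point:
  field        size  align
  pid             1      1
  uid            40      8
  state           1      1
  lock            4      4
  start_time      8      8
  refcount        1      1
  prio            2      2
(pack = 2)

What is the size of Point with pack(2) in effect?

60

0..1  pid  (1B, 1-aligned)
1..2  -- padding (1B)
2..42  uid  (40B, 2-aligned)
42..43  state  (1B, 1-aligned)
43..44  -- padding (1B)
44..48  lock  (4B, 2-aligned)
48..56  start_time  (8B, 2-aligned)
56..57  refcount  (1B, 1-aligned)
57..58  -- padding (1B)
58..60  prio  (2B, 2-aligned)
sizeof = 60, alignof = 2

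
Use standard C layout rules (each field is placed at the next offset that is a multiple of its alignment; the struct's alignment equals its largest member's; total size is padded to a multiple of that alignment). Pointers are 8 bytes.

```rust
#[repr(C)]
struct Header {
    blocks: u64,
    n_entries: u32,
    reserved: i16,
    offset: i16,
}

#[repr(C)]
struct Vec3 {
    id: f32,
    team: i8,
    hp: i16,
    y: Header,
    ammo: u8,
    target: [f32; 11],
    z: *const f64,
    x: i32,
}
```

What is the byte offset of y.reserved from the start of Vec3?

20

Header: 0..8  blocks  (8B, 8-aligned); 8..12  n_entries  (4B, 4-aligned); 12..14  reserved  (2B, 2-aligned); 14..16  offset  (2B, 2-aligned); sizeof = 16, alignof = 8
0..4  id  (4B, 4-aligned)
4..5  team  (1B, 1-aligned)
5..6  -- padding (1B)
6..8  hp  (2B, 2-aligned)
8..24  y  (16B, 8-aligned)
within Header: reserved at 12
8 + 12 = 20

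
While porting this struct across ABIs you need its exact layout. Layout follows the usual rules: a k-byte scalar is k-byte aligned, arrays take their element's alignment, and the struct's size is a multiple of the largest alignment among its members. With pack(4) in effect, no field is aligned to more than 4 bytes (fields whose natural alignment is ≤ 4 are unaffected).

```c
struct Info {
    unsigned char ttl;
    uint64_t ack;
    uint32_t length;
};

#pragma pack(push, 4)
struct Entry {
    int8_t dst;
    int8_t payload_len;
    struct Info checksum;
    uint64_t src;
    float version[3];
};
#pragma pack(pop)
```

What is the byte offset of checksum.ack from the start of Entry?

Info: 0..1  ttl  (1B, 1-aligned); 1..8  -- padding (7B); 8..16  ack  (8B, 8-aligned); 16..20  length  (4B, 4-aligned); 20..24  -- tail padding (4B); sizeof = 24, alignof = 8
0..1  dst  (1B, 1-aligned)
1..2  payload_len  (1B, 1-aligned)
2..4  -- padding (2B)
4..28  checksum  (24B, 4-aligned)
within Info: ack at 8
4 + 8 = 12

12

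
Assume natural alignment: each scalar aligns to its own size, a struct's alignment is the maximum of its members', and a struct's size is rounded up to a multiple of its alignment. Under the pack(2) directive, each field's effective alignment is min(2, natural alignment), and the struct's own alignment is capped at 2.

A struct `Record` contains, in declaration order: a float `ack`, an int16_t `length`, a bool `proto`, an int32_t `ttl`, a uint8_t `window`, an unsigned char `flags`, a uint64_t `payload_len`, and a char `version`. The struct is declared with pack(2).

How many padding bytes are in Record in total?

2

@0: ack [4B, align 2] → 4
@4: length [2B, align 2] → 6
@6: proto [1B, align 1] → 7
+1 pad (align 2)
@8: ttl [4B, align 2] → 12
@12: window [1B, align 1] → 13
@13: flags [1B, align 1] → 14
@14: payload_len [8B, align 2] → 22
@22: version [1B, align 1] → 23
+1 tail pad (align 2)
size 24, align 2
data bytes 22, size 24 → padding 2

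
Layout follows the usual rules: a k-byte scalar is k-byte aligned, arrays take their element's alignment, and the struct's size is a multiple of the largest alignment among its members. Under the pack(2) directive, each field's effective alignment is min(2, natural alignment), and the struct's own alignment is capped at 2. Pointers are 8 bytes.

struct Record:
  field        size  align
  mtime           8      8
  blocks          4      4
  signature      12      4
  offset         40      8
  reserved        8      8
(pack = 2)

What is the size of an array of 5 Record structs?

360

@0: mtime [8B, align 2] → 8
@8: blocks [4B, align 2] → 12
@12: signature [12B, align 2] → 24
@24: offset [40B, align 2] → 64
@64: reserved [8B, align 2] → 72
size 72, align 2
array of 5: 5 × 72 = 360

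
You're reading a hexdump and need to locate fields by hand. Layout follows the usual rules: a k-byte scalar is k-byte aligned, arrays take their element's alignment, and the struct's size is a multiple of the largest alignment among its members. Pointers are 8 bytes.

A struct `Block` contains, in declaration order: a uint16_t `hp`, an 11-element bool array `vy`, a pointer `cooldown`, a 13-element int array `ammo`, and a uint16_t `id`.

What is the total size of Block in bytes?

hp at 0 (size 2, align 2) → ends 2
vy at 2 (size 11, align 1) → ends 13
pad 3 to align 8 for cooldown
cooldown at 16 (size 8, align 8) → ends 24
ammo at 24 (size 52, align 4) → ends 76
id at 76 (size 2, align 2) → ends 78
tail pad 2 to reach multiple of 8
total 80 bytes, alignment 8

80 bytes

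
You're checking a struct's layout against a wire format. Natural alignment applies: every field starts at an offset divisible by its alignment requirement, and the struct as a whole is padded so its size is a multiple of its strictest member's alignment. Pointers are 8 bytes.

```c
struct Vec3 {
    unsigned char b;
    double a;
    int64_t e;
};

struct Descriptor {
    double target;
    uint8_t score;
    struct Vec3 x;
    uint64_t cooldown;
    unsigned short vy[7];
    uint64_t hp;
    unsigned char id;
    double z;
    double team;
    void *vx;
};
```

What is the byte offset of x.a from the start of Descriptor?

24

Vec3: b at 0 (size 1, align 1) → ends 1; pad 7 to align 8 for a; a at 8 (size 8, align 8) → ends 16; e at 16 (size 8, align 8) → ends 24; total 24 bytes, alignment 8
target at 0 (size 8, align 8) → ends 8
score at 8 (size 1, align 1) → ends 9
pad 7 to align 8 for x
x at 16 (size 24, align 8) → ends 40
within Vec3: a at 8
16 + 8 = 24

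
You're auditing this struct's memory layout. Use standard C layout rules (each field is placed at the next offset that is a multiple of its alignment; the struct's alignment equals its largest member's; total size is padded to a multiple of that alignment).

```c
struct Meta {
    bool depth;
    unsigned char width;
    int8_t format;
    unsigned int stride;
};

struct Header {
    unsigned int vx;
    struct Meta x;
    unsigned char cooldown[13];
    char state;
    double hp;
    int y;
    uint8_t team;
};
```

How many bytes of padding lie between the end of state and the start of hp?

Meta: 0..1  depth  (1B, 1-aligned); 1..2  width  (1B, 1-aligned); 2..3  format  (1B, 1-aligned); 3..4  -- padding (1B); 4..8  stride  (4B, 4-aligned); sizeof = 8, alignof = 4
0..4  vx  (4B, 4-aligned)
4..12  x  (8B, 4-aligned)
12..25  cooldown  (13B, 1-aligned)
25..26  state  (1B, 1-aligned)
26..32  -- padding (6B)
32..40  hp  (8B, 8-aligned)

6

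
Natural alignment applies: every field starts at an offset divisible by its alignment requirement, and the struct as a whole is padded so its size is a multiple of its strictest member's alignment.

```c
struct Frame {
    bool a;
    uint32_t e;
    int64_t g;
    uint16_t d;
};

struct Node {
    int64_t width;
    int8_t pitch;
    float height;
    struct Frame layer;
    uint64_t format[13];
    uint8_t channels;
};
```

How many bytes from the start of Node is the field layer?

16

Frame: 0..1  a  (1B, 1-aligned); 1..4  -- padding (3B); 4..8  e  (4B, 4-aligned); 8..16  g  (8B, 8-aligned); 16..18  d  (2B, 2-aligned); 18..24  -- tail padding (6B); sizeof = 24, alignof = 8
0..8  width  (8B, 8-aligned)
8..9  pitch  (1B, 1-aligned)
9..12  -- padding (3B)
12..16  height  (4B, 4-aligned)
16..40  layer  (24B, 8-aligned)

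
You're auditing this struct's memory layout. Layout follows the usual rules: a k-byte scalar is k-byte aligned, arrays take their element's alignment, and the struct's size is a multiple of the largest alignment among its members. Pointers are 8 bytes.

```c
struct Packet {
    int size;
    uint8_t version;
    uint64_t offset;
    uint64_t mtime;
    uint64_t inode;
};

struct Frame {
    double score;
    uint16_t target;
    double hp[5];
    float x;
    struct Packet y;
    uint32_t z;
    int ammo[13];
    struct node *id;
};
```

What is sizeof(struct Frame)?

Packet: @0: size [4B, align 4] → 4; @4: version [1B, align 1] → 5; +3 pad (align 8); @8: offset [8B, align 8] → 16; @16: mtime [8B, align 8] → 24; @24: inode [8B, align 8] → 32; size 32, align 8
@0: score [8B, align 8] → 8
@8: target [2B, align 2] → 10
+6 pad (align 8)
@16: hp [40B, align 8] → 56
@56: x [4B, align 4] → 60
+4 pad (align 8)
@64: y [32B, align 8] → 96
@96: z [4B, align 4] → 100
@100: ammo [52B, align 4] → 152
@152: id [8B, align 8] → 160
size 160, align 8

160 bytes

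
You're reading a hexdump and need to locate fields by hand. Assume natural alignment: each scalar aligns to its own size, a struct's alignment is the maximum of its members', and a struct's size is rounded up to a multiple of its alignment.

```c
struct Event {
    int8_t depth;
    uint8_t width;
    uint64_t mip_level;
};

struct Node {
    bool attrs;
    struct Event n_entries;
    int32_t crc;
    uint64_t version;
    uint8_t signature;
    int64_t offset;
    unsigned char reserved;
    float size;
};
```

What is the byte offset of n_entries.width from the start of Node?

9

Event: depth at 0 (size 1, align 1) → ends 1; width at 1 (size 1, align 1) → ends 2; pad 6 to align 8 for mip_level; mip_level at 8 (size 8, align 8) → ends 16; total 16 bytes, alignment 8
attrs at 0 (size 1, align 1) → ends 1
pad 7 to align 8 for n_entries
n_entries at 8 (size 16, align 8) → ends 24
within Event: width at 1
8 + 1 = 9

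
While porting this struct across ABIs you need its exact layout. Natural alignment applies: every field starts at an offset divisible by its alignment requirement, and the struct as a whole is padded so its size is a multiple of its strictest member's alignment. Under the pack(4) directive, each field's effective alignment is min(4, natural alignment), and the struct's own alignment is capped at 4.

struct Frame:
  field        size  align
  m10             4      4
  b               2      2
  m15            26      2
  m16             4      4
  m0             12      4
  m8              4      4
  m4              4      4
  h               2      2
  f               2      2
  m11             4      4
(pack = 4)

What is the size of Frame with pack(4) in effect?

64

0..4  m10  (4B, 4-aligned)
4..6  b  (2B, 2-aligned)
6..32  m15  (26B, 2-aligned)
32..36  m16  (4B, 4-aligned)
36..48  m0  (12B, 4-aligned)
48..52  m8  (4B, 4-aligned)
52..56  m4  (4B, 4-aligned)
56..58  h  (2B, 2-aligned)
58..60  f  (2B, 2-aligned)
60..64  m11  (4B, 4-aligned)
sizeof = 64, alignof = 4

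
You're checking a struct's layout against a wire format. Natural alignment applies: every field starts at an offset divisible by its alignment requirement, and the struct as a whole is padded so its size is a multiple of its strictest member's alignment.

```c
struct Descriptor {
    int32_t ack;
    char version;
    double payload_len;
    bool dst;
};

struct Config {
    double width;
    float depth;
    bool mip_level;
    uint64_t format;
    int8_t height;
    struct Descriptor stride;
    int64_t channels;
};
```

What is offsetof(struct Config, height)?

24

Descriptor: ack at 0 (size 4, align 4) → ends 4; version at 4 (size 1, align 1) → ends 5; pad 3 to align 8 for payload_len; payload_len at 8 (size 8, align 8) → ends 16; dst at 16 (size 1, align 1) → ends 17; tail pad 7 to reach multiple of 8; total 24 bytes, alignment 8
width at 0 (size 8, align 8) → ends 8
depth at 8 (size 4, align 4) → ends 12
mip_level at 12 (size 1, align 1) → ends 13
pad 3 to align 8 for format
format at 16 (size 8, align 8) → ends 24
height at 24 (size 1, align 1) → ends 25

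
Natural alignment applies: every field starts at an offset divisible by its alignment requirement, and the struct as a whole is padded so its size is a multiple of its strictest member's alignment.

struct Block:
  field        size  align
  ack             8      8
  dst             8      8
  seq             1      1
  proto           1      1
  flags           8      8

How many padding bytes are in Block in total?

6

0..8  ack  (8B, 8-aligned)
8..16  dst  (8B, 8-aligned)
16..17  seq  (1B, 1-aligned)
17..18  proto  (1B, 1-aligned)
18..24  -- padding (6B)
24..32  flags  (8B, 8-aligned)
sizeof = 32, alignof = 8
data bytes 26, size 32 → padding 6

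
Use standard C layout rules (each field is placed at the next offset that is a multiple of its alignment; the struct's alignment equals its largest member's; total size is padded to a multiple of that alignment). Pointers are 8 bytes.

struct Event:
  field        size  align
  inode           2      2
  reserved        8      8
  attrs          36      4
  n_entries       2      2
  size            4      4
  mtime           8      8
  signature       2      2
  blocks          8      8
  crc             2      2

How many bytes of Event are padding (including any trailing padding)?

24

0..2  inode  (2B, 2-aligned)
2..8  -- padding (6B)
8..16  reserved  (8B, 8-aligned)
16..52  attrs  (36B, 4-aligned)
52..54  n_entries  (2B, 2-aligned)
54..56  -- padding (2B)
56..60  size  (4B, 4-aligned)
60..64  -- padding (4B)
64..72  mtime  (8B, 8-aligned)
72..74  signature  (2B, 2-aligned)
74..80  -- padding (6B)
80..88  blocks  (8B, 8-aligned)
88..90  crc  (2B, 2-aligned)
90..96  -- tail padding (6B)
sizeof = 96, alignof = 8
data bytes 72, size 96 → padding 24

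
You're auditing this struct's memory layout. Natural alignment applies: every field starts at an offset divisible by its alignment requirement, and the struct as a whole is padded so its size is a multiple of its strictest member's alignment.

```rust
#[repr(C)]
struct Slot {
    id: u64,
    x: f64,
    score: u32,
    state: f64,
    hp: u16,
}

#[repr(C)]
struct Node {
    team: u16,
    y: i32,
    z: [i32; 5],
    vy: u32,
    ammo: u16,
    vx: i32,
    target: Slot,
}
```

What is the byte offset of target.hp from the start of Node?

Slot: id at 0 (size 8, align 8) → ends 8; x at 8 (size 8, align 8) → ends 16; score at 16 (size 4, align 4) → ends 20; pad 4 to align 8 for state; state at 24 (size 8, align 8) → ends 32; hp at 32 (size 2, align 2) → ends 34; tail pad 6 to reach multiple of 8; total 40 bytes, alignment 8
team at 0 (size 2, align 2) → ends 2
pad 2 to align 4 for y
y at 4 (size 4, align 4) → ends 8
z at 8 (size 20, align 4) → ends 28
vy at 28 (size 4, align 4) → ends 32
ammo at 32 (size 2, align 2) → ends 34
pad 2 to align 4 for vx
vx at 36 (size 4, align 4) → ends 40
target at 40 (size 40, align 8) → ends 80
within Slot: hp at 32
40 + 32 = 72

72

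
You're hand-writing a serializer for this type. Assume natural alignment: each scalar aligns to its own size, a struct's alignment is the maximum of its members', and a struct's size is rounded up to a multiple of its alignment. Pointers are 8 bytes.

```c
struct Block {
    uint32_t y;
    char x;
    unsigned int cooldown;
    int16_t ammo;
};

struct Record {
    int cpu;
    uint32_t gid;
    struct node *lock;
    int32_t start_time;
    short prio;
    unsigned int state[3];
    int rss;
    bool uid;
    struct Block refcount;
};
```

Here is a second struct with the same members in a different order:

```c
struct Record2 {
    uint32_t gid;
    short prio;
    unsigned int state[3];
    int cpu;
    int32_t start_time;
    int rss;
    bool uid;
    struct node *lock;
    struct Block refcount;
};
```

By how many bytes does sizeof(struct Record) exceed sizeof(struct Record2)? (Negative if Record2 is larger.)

0

Block: y at 0 (size 4, align 4) → ends 4; x at 4 (size 1, align 1) → ends 5; pad 3 to align 4 for cooldown; cooldown at 8 (size 4, align 4) → ends 12; ammo at 12 (size 2, align 2) → ends 14; tail pad 2 to reach multiple of 4; total 16 bytes, alignment 4
cpu at 0 (size 4, align 4) → ends 4
gid at 4 (size 4, align 4) → ends 8
lock at 8 (size 8, align 8) → ends 16
start_time at 16 (size 4, align 4) → ends 20
prio at 20 (size 2, align 2) → ends 22
pad 2 to align 4 for state
state at 24 (size 12, align 4) → ends 36
rss at 36 (size 4, align 4) → ends 40
uid at 40 (size 1, align 1) → ends 41
pad 3 to align 4 for refcount
refcount at 44 (size 16, align 4) → ends 60
tail pad 4 to reach multiple of 8
total 64 bytes, alignment 8
— Record2 —
gid at 0 (size 4, align 4) → ends 4
prio at 4 (size 2, align 2) → ends 6
pad 2 to align 4 for state
state at 8 (size 12, align 4) → ends 20
cpu at 20 (size 4, align 4) → ends 24
start_time at 24 (size 4, align 4) → ends 28
rss at 28 (size 4, align 4) → ends 32
uid at 32 (size 1, align 1) → ends 33
pad 7 to align 8 for lock
lock at 40 (size 8, align 8) → ends 48
refcount at 48 (size 16, align 4) → ends 64
total 64 bytes, alignment 8
64 − 64 = 0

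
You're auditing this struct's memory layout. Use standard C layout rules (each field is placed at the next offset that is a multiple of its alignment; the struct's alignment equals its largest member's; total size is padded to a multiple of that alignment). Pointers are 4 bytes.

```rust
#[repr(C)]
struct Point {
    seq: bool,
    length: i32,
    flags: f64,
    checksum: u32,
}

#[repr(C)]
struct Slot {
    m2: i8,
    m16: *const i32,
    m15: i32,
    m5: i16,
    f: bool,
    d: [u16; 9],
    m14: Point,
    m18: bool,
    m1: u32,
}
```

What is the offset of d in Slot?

16

Point: @0: seq [1B, align 1] → 1; +3 pad (align 4); @4: length [4B, align 4] → 8; @8: flags [8B, align 8] → 16; @16: checksum [4B, align 4] → 20; +4 tail pad (align 8); size 24, align 8
@0: m2 [1B, align 1] → 1
+3 pad (align 4)
@4: m16 [4B, align 4] → 8
@8: m15 [4B, align 4] → 12
@12: m5 [2B, align 2] → 14
@14: f [1B, align 1] → 15
+1 pad (align 2)
@16: d [18B, align 2] → 34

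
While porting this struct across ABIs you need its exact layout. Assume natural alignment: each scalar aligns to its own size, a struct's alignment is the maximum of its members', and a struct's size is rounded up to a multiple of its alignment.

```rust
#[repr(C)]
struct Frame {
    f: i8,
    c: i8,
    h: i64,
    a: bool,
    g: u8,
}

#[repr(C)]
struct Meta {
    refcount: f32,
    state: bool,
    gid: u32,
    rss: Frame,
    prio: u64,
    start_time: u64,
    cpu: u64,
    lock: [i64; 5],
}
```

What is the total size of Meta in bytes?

104

Frame: @0: f [1B, align 1] → 1; @1: c [1B, align 1] → 2; +6 pad (align 8); @8: h [8B, align 8] → 16; @16: a [1B, align 1] → 17; @17: g [1B, align 1] → 18; +6 tail pad (align 8); size 24, align 8
@0: refcount [4B, align 4] → 4
@4: state [1B, align 1] → 5
+3 pad (align 4)
@8: gid [4B, align 4] → 12
+4 pad (align 8)
@16: rss [24B, align 8] → 40
@40: prio [8B, align 8] → 48
@48: start_time [8B, align 8] → 56
@56: cpu [8B, align 8] → 64
@64: lock [40B, align 8] → 104
size 104, align 8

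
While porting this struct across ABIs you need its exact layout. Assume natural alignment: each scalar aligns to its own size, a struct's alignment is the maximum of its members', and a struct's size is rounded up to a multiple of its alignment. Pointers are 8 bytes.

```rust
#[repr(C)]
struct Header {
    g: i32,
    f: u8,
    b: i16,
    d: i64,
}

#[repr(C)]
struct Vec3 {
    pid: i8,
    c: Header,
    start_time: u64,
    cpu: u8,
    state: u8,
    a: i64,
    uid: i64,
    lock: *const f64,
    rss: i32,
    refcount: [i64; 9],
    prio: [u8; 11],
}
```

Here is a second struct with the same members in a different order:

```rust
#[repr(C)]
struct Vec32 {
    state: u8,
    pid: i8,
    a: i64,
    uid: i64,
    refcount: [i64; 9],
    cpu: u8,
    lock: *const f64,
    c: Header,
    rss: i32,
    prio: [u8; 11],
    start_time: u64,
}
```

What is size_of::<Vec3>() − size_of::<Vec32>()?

8

Header: @0: g [4B, align 4] → 4; @4: f [1B, align 1] → 5; +1 pad (align 2); @6: b [2B, align 2] → 8; @8: d [8B, align 8] → 16; size 16, align 8
@0: pid [1B, align 1] → 1
+7 pad (align 8)
@8: c [16B, align 8] → 24
@24: start_time [8B, align 8] → 32
@32: cpu [1B, align 1] → 33
@33: state [1B, align 1] → 34
+6 pad (align 8)
@40: a [8B, align 8] → 48
@48: uid [8B, align 8] → 56
@56: lock [8B, align 8] → 64
@64: rss [4B, align 4] → 68
+4 pad (align 8)
@72: refcount [72B, align 8] → 144
@144: prio [11B, align 1] → 155
+5 tail pad (align 8)
size 160, align 8
— Vec32 —
@0: state [1B, align 1] → 1
@1: pid [1B, align 1] → 2
+6 pad (align 8)
@8: a [8B, align 8] → 16
@16: uid [8B, align 8] → 24
@24: refcount [72B, align 8] → 96
@96: cpu [1B, align 1] → 97
+7 pad (align 8)
@104: lock [8B, align 8] → 112
@112: c [16B, align 8] → 128
@128: rss [4B, align 4] → 132
@132: prio [11B, align 1] → 143
+1 pad (align 8)
@144: start_time [8B, align 8] → 152
size 152, align 8
160 − 152 = 8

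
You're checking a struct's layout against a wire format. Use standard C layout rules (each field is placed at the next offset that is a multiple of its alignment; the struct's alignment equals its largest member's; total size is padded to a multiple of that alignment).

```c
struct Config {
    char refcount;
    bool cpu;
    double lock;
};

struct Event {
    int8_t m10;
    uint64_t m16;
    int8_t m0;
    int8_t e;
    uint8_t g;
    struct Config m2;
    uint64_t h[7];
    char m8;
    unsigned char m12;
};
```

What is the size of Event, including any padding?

104

Config: refcount at 0 (size 1, align 1) → ends 1; cpu at 1 (size 1, align 1) → ends 2; pad 6 to align 8 for lock; lock at 8 (size 8, align 8) → ends 16; total 16 bytes, alignment 8
m10 at 0 (size 1, align 1) → ends 1
pad 7 to align 8 for m16
m16 at 8 (size 8, align 8) → ends 16
m0 at 16 (size 1, align 1) → ends 17
e at 17 (size 1, align 1) → ends 18
g at 18 (size 1, align 1) → ends 19
pad 5 to align 8 for m2
m2 at 24 (size 16, align 8) → ends 40
h at 40 (size 56, align 8) → ends 96
m8 at 96 (size 1, align 1) → ends 97
m12 at 97 (size 1, align 1) → ends 98
tail pad 6 to reach multiple of 8
total 104 bytes, alignment 8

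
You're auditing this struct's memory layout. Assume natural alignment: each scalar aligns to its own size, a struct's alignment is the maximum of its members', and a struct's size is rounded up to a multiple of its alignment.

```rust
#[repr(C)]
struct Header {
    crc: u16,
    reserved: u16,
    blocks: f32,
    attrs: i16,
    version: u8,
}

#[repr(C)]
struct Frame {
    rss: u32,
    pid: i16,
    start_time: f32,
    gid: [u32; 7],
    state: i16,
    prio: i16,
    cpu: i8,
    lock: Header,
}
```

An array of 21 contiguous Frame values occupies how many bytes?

Header: 0..2  crc  (2B, 2-aligned); 2..4  reserved  (2B, 2-aligned); 4..8  blocks  (4B, 4-aligned); 8..10  attrs  (2B, 2-aligned); 10..11  version  (1B, 1-aligned); 11..12  -- tail padding (1B); sizeof = 12, alignof = 4
0..4  rss  (4B, 4-aligned)
4..6  pid  (2B, 2-aligned)
6..8  -- padding (2B)
8..12  start_time  (4B, 4-aligned)
12..40  gid  (28B, 4-aligned)
40..42  state  (2B, 2-aligned)
42..44  prio  (2B, 2-aligned)
44..45  cpu  (1B, 1-aligned)
45..48  -- padding (3B)
48..60  lock  (12B, 4-aligned)
sizeof = 60, alignof = 4
array of 21: 21 × 60 = 1260

1260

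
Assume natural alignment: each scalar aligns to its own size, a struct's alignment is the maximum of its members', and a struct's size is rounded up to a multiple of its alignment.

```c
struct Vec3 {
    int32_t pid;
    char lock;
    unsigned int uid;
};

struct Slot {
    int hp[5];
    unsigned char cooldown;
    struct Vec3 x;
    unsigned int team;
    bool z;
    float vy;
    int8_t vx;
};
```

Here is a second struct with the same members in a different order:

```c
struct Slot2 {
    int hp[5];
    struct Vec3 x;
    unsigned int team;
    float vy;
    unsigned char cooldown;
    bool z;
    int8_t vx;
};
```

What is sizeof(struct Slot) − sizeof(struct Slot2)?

Vec3: @0: pid [4B, align 4] → 4; @4: lock [1B, align 1] → 5; +3 pad (align 4); @8: uid [4B, align 4] → 12; size 12, align 4
@0: hp [20B, align 4] → 20
@20: cooldown [1B, align 1] → 21
+3 pad (align 4)
@24: x [12B, align 4] → 36
@36: team [4B, align 4] → 40
@40: z [1B, align 1] → 41
+3 pad (align 4)
@44: vy [4B, align 4] → 48
@48: vx [1B, align 1] → 49
+3 tail pad (align 4)
size 52, align 4
— Slot2 —
@0: hp [20B, align 4] → 20
@20: x [12B, align 4] → 32
@32: team [4B, align 4] → 36
@36: vy [4B, align 4] → 40
@40: cooldown [1B, align 1] → 41
@41: z [1B, align 1] → 42
@42: vx [1B, align 1] → 43
+1 tail pad (align 4)
size 44, align 4
52 − 44 = 8

8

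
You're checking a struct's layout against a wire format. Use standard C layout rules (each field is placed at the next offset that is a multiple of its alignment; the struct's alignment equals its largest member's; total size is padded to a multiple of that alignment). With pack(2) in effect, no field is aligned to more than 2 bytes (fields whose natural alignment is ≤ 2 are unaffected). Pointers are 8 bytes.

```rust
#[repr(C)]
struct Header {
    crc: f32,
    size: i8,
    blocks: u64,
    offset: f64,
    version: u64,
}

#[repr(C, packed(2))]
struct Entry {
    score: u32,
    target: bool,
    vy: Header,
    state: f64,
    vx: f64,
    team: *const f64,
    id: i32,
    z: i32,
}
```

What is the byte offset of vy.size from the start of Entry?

Header: 0..4  crc  (4B, 4-aligned); 4..5  size  (1B, 1-aligned); 5..8  -- padding (3B); 8..16  blocks  (8B, 8-aligned); 16..24  offset  (8B, 8-aligned); 24..32  version  (8B, 8-aligned); sizeof = 32, alignof = 8
0..4  score  (4B, 2-aligned)
4..5  target  (1B, 1-aligned)
5..6  -- padding (1B)
6..38  vy  (32B, 2-aligned)
within Header: size at 4
6 + 4 = 10

10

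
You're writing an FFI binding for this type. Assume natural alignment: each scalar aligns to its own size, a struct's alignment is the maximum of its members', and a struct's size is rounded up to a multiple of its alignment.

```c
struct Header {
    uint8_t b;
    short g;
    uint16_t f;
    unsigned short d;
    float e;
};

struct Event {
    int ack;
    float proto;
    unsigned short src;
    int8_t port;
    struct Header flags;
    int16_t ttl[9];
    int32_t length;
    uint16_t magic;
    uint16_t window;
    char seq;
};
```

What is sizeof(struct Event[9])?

Header: 0..1  b  (1B, 1-aligned); 1..2  -- padding (1B); 2..4  g  (2B, 2-aligned); 4..6  f  (2B, 2-aligned); 6..8  d  (2B, 2-aligned); 8..12  e  (4B, 4-aligned); sizeof = 12, alignof = 4
0..4  ack  (4B, 4-aligned)
4..8  proto  (4B, 4-aligned)
8..10  src  (2B, 2-aligned)
10..11  port  (1B, 1-aligned)
11..12  -- padding (1B)
12..24  flags  (12B, 4-aligned)
24..42  ttl  (18B, 2-aligned)
42..44  -- padding (2B)
44..48  length  (4B, 4-aligned)
48..50  magic  (2B, 2-aligned)
50..52  window  (2B, 2-aligned)
52..53  seq  (1B, 1-aligned)
53..56  -- tail padding (3B)
sizeof = 56, alignof = 4
array of 9: 9 × 56 = 504

504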